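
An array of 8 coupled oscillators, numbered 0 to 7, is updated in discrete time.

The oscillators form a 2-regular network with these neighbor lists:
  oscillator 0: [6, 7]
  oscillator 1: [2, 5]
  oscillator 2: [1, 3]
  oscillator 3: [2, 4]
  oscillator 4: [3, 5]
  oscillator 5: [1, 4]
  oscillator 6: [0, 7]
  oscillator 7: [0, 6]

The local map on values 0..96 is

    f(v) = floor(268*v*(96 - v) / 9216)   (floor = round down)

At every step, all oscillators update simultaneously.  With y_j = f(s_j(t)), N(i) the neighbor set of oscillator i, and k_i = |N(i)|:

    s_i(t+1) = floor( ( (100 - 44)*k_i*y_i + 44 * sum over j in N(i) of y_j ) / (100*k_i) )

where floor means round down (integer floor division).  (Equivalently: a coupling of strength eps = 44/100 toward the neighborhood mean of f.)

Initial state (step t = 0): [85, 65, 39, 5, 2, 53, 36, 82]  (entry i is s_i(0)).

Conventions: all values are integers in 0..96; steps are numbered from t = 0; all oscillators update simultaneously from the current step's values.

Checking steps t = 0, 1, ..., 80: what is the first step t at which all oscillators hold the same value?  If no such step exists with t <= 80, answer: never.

Simulating step by step:
t=0: [85, 65, 39, 5, 2, 53, 36, 82]  (not all equal)
t=1: [36, 61, 51, 22, 20, 50, 47, 38]  (not all equal)
t=2: [63, 63, 60, 50, 49, 60, 64, 64]  (not all equal)
t=3: [59, 60, 62, 65, 65, 62, 59, 59]  (not all equal)
t=4: [63, 61, 60, 58, 58, 60, 63, 63]  (not all equal)
t=5: [60, 62, 62, 63, 63, 62, 60, 60]  (not all equal)
t=6: [62, 61, 60, 60, 60, 60, 62, 62]  (not all equal)
t=7: [61, 62, 62, 62, 62, 62, 61, 61]  (not all equal)
t=8: [62, 61, 61, 61, 61, 61, 62, 62]  (not all equal)
t=9: [61, 62, 62, 62, 62, 62, 61, 61]  (not all equal)

Answer: never
Key observation: The state at step 7 reappears at step 9 — the system is in a cycle of period 2 from step 7 on.  No step 0..9 is synchronized, and the cycle repeats forever, so no step up to 80 (or ever) has all oscillators equal.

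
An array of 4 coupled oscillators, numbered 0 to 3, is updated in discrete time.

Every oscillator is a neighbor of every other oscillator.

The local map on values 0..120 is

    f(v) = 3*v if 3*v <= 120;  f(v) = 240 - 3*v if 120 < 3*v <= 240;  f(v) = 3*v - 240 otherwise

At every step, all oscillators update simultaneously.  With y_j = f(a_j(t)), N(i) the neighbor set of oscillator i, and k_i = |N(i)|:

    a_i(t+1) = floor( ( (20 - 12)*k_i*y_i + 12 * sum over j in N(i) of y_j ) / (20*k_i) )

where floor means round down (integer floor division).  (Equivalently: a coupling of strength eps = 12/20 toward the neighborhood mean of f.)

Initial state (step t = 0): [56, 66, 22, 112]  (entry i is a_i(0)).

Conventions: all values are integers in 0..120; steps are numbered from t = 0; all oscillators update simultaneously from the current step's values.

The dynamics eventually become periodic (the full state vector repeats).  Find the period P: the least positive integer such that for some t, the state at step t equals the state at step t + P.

Answer: 4
Key observation: The state at step 10, [117, 118, 117, 117], reappears at step 14 — and no state repeats earlier — so the cycle the system enters has period 4.

Derivation:
t=0: [56, 66, 22, 112]
t=1: [69, 63, 68, 74]
t=2: [34, 37, 34, 31]
t=3: [102, 103, 102, 100]
t=4: [65, 66, 65, 64]
t=5: [45, 44, 45, 45]
t=6: [105, 106, 105, 105]
t=7: [75, 76, 75, 75]
t=8: [14, 13, 14, 14]
t=9: [41, 40, 41, 41]
t=10: [117, 118, 117, 117]
t=11: [111, 112, 111, 111]
t=12: [93, 94, 93, 93]
t=13: [39, 40, 39, 39]
t=14: [117, 118, 117, 117]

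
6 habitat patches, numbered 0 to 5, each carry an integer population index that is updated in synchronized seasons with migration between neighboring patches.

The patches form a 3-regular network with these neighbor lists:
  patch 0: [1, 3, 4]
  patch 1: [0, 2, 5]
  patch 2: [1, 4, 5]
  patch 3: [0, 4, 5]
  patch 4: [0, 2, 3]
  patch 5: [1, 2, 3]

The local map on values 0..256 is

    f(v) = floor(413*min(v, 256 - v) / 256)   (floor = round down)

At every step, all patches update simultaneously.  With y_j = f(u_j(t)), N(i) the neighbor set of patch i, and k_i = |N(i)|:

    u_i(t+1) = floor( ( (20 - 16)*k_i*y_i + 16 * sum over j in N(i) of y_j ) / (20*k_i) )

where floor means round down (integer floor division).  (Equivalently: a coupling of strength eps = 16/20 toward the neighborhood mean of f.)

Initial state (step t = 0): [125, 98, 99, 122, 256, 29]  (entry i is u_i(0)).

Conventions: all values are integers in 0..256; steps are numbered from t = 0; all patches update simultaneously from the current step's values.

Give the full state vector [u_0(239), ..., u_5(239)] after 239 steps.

Simulating step by step:
t=0: [125, 98, 99, 122, 256, 29]
t=1: [134, 139, 86, 105, 148, 146]
t=2: [180, 173, 171, 179, 168, 167]
t=3: [130, 133, 138, 133, 130, 133]
t=4: [200, 197, 197, 200, 198, 195]
t=5: [92, 94, 95, 92, 91, 94]
t=6: [148, 150, 150, 148, 148, 150]
t=7: [173, 171, 171, 173, 173, 171]
t=8: [134, 135, 135, 134, 134, 135]
t=9: [195, 195, 195, 195, 195, 195]
t=10: [98, 98, 98, 98, 98, 98]
t=11: [158, 158, 158, 158, 158, 158]
t=12: [158, 158, 158, 158, 158, 158]

Answer: [158, 158, 158, 158, 158, 158]
Key observation: The state at step 11, [158, 158, 158, 158, 158, 158], reappears at step 12: the system is in a cycle of period 1 from step 11 on.  Therefore the state at step 239 equals the state at step 11 + ((239 - 11) mod 1) = 11, which is [158, 158, 158, 158, 158, 158].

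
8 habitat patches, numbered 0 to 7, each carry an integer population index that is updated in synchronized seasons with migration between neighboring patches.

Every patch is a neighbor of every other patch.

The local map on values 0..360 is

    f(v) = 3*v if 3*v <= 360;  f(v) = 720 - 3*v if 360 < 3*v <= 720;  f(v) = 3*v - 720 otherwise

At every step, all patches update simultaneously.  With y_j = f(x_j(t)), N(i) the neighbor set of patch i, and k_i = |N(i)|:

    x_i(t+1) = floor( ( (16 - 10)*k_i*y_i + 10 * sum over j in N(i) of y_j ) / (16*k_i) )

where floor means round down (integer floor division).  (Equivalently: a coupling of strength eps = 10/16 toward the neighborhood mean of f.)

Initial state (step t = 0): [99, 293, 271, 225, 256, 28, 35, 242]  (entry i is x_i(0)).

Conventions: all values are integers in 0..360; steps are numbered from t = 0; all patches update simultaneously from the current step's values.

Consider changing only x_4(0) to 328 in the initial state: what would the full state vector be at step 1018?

Simulating step by step:
t=0: [99, 293, 271, 225, 328, 28, 35, 242]
t=1: [178, 139, 120, 106, 169, 118, 124, 95]
t=2: [264, 297, 314, 302, 272, 312, 310, 292]
t=3: [139, 167, 182, 171, 146, 180, 178, 163]
t=4: [245, 221, 208, 218, 239, 210, 212, 225]
t=5: [45, 57, 68, 59, 41, 66, 64, 53]
t=6: [159, 170, 179, 171, 156, 177, 176, 166]
t=7: [221, 211, 203, 210, 223, 205, 206, 215]
t=8: [76, 85, 92, 86, 75, 90, 89, 81]
t=9: [245, 253, 259, 254, 244, 257, 256, 249]
t=10: [30, 37, 42, 37, 29, 40, 39, 33]
t=11: [102, 108, 112, 108, 101, 111, 110, 105]
t=12: [316, 322, 325, 322, 316, 324, 323, 319]
t=13: [238, 243, 246, 243, 238, 245, 244, 241]
t=14: [8, 9, 12, 9, 8, 11, 10, 7]
t=15: [26, 27, 30, 27, 26, 29, 28, 25]
t=16: [80, 81, 84, 81, 80, 83, 82, 79]
t=17: [242, 243, 246, 243, 242, 245, 244, 241]
t=18: [8, 9, 12, 9, 8, 11, 10, 7]

Answer: [8, 9, 12, 9, 8, 11, 10, 7]
Key observation: The state at step 14, [8, 9, 12, 9, 8, 11, 10, 7], reappears at step 18: the system is in a cycle of period 4 from step 14 on.  Therefore the state at step 1018 equals the state at step 14 + ((1018 - 14) mod 4) = 14, which is [8, 9, 12, 9, 8, 11, 10, 7].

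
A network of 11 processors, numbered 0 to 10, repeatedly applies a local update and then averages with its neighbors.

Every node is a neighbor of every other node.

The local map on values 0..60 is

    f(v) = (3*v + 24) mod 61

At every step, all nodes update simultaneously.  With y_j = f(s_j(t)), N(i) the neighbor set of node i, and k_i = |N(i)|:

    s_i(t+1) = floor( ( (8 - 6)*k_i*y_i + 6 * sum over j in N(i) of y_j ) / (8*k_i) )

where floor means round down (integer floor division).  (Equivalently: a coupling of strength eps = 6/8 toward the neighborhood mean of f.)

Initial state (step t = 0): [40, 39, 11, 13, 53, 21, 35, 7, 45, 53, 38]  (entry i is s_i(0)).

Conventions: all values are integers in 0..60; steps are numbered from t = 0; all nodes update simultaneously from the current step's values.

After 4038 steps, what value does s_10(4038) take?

Simulating step by step:
t=0: [40, 39, 11, 13, 53, 21, 35, 7, 45, 53, 38]
t=1: [21, 20, 27, 17, 17, 21, 18, 25, 23, 17, 20]
t=2: [24, 24, 28, 22, 22, 24, 23, 26, 25, 22, 24]
t=3: [35, 35, 37, 33, 33, 35, 34, 36, 35, 33, 35]
t=4: [6, 6, 7, 5, 5, 6, 5, 6, 6, 5, 6]
t=5: [41, 41, 41, 40, 40, 41, 40, 41, 41, 40, 41]
t=6: [24, 24, 24, 23, 23, 24, 23, 24, 24, 23, 24]
t=7: [34, 34, 34, 33, 33, 34, 33, 34, 34, 33, 34]
t=8: [3, 3, 3, 2, 2, 3, 2, 3, 3, 2, 3]
t=9: [32, 32, 32, 31, 31, 32, 31, 32, 32, 31, 32]
t=10: [58, 58, 58, 57, 57, 58, 57, 58, 58, 57, 58]
t=11: [14, 14, 14, 13, 13, 14, 13, 14, 14, 13, 14]
t=12: [4, 4, 4, 3, 3, 4, 3, 4, 4, 3, 4]
t=13: [35, 35, 35, 34, 34, 35, 34, 35, 35, 34, 35]
t=14: [6, 6, 6, 5, 5, 6, 5, 6, 6, 5, 6]
t=15: [41, 41, 41, 40, 40, 41, 40, 41, 41, 40, 41]

Answer: s_10(4038) = 3
Key observation: The state at step 5, [41, 41, 41, 40, 40, 41, 40, 41, 41, 40, 41], reappears at step 15: the system is in a cycle of period 10 from step 5 on.  Therefore the state at step 4038 equals the state at step 5 + ((4038 - 5) mod 10) = 8, which is [3, 3, 3, 2, 2, 3, 2, 3, 3, 2, 3].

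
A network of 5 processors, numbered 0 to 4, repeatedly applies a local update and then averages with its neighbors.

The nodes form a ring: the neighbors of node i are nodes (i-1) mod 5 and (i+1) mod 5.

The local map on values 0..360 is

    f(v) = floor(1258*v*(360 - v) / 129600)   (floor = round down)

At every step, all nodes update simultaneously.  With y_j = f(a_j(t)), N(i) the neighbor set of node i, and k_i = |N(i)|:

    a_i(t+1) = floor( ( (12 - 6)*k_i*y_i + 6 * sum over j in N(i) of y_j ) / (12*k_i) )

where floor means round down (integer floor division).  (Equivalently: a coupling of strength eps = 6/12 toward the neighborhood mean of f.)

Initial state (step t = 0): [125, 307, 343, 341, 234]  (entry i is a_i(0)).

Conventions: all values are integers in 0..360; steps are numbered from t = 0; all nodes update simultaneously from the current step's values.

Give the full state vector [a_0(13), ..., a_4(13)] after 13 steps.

Answer: [159, 157, 157, 157, 159]

Derivation:
t=0: [125, 307, 343, 341, 234]
t=1: [253, 163, 82, 116, 229]
t=2: [281, 276, 256, 265, 279]
t=3: [218, 230, 246, 241, 224]
t=4: [296, 288, 278, 280, 292]
t=5: [189, 201, 215, 211, 196]
t=6: [312, 308, 304, 306, 310]
t=7: [148, 155, 161, 158, 151]
t=8: [305, 307, 309, 308, 306]
t=9: [160, 157, 154, 155, 159]
t=10: [309, 308, 307, 308, 309]
t=11: [152, 154, 156, 154, 152]
t=12: [306, 307, 307, 307, 306]
t=13: [159, 157, 157, 157, 159]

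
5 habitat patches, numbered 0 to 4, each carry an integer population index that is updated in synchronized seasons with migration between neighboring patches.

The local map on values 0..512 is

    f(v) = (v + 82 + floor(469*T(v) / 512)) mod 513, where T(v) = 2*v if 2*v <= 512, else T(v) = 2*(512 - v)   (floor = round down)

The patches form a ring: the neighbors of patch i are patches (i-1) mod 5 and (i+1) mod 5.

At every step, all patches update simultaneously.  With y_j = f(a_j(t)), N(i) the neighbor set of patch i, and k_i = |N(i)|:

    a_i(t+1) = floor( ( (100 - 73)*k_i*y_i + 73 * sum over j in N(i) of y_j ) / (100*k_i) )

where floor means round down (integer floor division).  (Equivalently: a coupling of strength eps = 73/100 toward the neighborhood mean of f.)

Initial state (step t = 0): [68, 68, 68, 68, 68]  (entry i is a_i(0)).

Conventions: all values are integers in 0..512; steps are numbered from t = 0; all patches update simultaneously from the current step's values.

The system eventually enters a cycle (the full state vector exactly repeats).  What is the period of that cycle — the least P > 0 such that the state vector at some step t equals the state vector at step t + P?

Simulating step by step:
t=0: [68, 68, 68, 68, 68]
t=1: [274, 274, 274, 274, 274]
t=2: [279, 279, 279, 279, 279]
t=3: [274, 274, 274, 274, 274]

Answer: 2
Key observation: The state at step 1, [274, 274, 274, 274, 274], reappears at step 3 — and no state repeats earlier — so the cycle the system enters has period 2.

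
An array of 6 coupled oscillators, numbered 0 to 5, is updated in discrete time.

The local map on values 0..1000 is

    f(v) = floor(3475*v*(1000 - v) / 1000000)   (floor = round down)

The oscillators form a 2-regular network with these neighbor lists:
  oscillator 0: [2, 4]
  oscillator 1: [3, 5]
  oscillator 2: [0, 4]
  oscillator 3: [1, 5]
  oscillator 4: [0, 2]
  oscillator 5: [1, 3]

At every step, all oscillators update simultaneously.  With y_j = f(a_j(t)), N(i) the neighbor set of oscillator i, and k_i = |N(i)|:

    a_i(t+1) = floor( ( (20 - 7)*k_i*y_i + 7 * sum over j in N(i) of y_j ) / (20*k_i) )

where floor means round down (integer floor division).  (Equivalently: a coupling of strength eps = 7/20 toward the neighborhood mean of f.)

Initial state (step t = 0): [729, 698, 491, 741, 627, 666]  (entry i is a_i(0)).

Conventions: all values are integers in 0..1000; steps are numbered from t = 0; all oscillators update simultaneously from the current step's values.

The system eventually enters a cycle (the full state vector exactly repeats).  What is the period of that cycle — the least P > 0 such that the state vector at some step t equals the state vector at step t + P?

Simulating step by step:
t=0: [729, 698, 491, 741, 627, 666]
t=1: [739, 727, 826, 696, 799, 746]
t=2: [620, 691, 539, 713, 567, 676]
t=3: [832, 739, 853, 725, 848, 748]
t=4: [469, 671, 445, 681, 451, 664]
t=5: [862, 766, 859, 759, 860, 769]
t=6: [415, 623, 418, 629, 417, 621]
t=7: [843, 815, 844, 812, 844, 815]
t=8: [458, 524, 457, 527, 457, 524]
t=9: [862, 866, 862, 866, 862, 866]
t=10: [413, 403, 413, 403, 413, 403]
t=11: [842, 836, 842, 836, 842, 836]
t=12: [462, 476, 462, 476, 462, 476]
t=13: [863, 866, 863, 866, 863, 866]
t=14: [410, 403, 410, 403, 410, 403]
t=15: [840, 836, 840, 836, 840, 836]
t=16: [467, 476, 467, 476, 467, 476]
t=17: [864, 866, 864, 866, 864, 866]
t=18: [408, 403, 408, 403, 408, 403]
t=19: [839, 836, 839, 836, 839, 836]
t=20: [469, 476, 469, 476, 469, 476]
t=21: [865, 866, 865, 866, 865, 866]
t=22: [405, 403, 405, 403, 405, 403]
t=23: [837, 836, 837, 836, 837, 836]
t=24: [474, 476, 474, 476, 474, 476]
t=25: [866, 866, 866, 866, 866, 866]
t=26: [403, 403, 403, 403, 403, 403]
t=27: [836, 836, 836, 836, 836, 836]
t=28: [476, 476, 476, 476, 476, 476]
t=29: [866, 866, 866, 866, 866, 866]

Answer: 4
Key observation: The state at step 25, [866, 866, 866, 866, 866, 866], reappears at step 29 — and no state repeats earlier — so the cycle the system enters has period 4.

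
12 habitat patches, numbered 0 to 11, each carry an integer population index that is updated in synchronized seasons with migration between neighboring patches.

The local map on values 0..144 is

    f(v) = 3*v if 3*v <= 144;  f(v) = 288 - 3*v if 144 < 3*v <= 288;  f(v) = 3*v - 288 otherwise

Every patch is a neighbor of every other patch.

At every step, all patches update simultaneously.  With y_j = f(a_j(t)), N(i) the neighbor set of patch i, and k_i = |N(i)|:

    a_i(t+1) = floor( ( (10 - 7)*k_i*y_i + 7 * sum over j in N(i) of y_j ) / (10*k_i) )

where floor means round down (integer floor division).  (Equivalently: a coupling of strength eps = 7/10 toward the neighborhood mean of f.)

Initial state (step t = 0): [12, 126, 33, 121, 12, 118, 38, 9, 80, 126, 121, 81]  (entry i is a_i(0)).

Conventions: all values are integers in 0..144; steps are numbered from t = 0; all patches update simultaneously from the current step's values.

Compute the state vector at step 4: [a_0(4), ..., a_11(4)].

Answer: [60, 65, 66, 64, 60, 63, 67, 60, 61, 65, 64, 61]

Derivation:
t=0: [12, 126, 33, 121, 12, 118, 38, 9, 80, 126, 121, 81]
t=1: [59, 72, 74, 68, 59, 66, 77, 57, 62, 72, 68, 61]
t=2: [94, 85, 83, 88, 94, 89, 81, 95, 92, 85, 88, 92]
t=3: [17, 24, 25, 22, 17, 21, 27, 17, 19, 24, 22, 19]
t=4: [60, 65, 66, 64, 60, 63, 67, 60, 61, 65, 64, 61]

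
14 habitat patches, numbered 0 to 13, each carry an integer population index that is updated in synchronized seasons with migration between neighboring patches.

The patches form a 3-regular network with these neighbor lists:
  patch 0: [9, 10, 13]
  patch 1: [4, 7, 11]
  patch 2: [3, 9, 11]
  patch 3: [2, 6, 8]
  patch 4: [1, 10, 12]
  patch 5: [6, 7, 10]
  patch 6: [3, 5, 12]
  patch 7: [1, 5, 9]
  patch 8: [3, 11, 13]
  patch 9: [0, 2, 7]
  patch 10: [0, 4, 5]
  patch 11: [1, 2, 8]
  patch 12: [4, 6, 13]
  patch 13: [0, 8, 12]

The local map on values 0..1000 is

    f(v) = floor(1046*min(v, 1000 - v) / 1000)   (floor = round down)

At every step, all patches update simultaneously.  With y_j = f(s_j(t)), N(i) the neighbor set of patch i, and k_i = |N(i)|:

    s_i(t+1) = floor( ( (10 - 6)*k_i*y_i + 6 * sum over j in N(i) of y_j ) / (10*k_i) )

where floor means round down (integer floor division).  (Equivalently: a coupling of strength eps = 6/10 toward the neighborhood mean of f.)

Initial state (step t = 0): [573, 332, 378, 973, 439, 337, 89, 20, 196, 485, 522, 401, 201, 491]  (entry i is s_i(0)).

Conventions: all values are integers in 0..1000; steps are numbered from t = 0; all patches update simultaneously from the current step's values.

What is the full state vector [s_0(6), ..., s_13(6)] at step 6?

Answer: [431, 403, 384, 361, 413, 389, 364, 401, 381, 413, 423, 388, 393, 408]

Derivation:
t=0: [573, 332, 378, 973, 439, 337, 89, 20, 196, 485, 522, 401, 201, 491]
t=1: [482, 318, 348, 149, 394, 263, 155, 249, 274, 375, 451, 357, 297, 377]
t=2: [453, 341, 329, 224, 387, 288, 212, 303, 298, 382, 426, 345, 317, 377]
t=3: [436, 358, 336, 268, 388, 316, 261, 337, 322, 386, 413, 346, 336, 380]
t=4: [428, 373, 349, 304, 393, 343, 301, 362, 342, 393, 410, 356, 355, 387]
t=5: [427, 388, 366, 334, 402, 367, 334, 383, 361, 402, 414, 371, 374, 396]
t=6: [431, 403, 384, 361, 413, 389, 364, 401, 381, 413, 423, 388, 393, 408]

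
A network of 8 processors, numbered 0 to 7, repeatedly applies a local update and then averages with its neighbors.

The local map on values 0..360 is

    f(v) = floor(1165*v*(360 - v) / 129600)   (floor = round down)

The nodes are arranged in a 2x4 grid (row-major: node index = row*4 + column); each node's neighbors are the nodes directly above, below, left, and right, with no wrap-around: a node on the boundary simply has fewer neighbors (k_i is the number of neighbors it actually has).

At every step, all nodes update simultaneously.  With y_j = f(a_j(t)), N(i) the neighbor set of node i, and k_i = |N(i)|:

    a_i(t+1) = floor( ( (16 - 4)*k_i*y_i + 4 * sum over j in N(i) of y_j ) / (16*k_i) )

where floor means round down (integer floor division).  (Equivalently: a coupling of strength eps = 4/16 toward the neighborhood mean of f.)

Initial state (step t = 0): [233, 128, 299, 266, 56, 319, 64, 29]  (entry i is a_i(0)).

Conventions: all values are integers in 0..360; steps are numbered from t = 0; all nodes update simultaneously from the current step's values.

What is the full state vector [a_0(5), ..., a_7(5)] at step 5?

Answer: [222, 216, 192, 192, 204, 200, 193, 203]

Derivation:
t=0: [233, 128, 299, 266, 56, 319, 64, 29]
t=1: [251, 244, 177, 199, 162, 136, 158, 113]
t=2: [251, 257, 287, 283, 280, 273, 282, 259]
t=3: [238, 231, 193, 199, 208, 212, 200, 225]
t=4: [264, 269, 286, 286, 280, 281, 285, 276]
t=5: [222, 216, 192, 192, 204, 200, 193, 203]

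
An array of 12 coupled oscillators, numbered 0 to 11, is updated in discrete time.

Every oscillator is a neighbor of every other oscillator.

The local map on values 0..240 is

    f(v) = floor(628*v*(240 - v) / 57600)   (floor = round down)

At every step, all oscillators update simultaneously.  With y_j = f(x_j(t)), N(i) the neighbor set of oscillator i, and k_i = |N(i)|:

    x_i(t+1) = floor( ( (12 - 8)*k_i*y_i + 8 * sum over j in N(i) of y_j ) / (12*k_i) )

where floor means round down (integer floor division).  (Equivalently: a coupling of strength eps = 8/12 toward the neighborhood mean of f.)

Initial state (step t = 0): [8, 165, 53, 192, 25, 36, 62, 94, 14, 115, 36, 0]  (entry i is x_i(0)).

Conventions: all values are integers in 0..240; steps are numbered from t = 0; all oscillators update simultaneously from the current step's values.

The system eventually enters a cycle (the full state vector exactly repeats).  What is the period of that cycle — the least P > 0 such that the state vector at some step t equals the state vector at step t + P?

Answer: 2
Key observation: The state at step 6, [147, 147, 147, 147, 147, 147, 147, 147, 147, 147, 147, 147], reappears at step 8 — and no state repeats earlier — so the cycle the system enters has period 2.

Derivation:
t=0: [8, 165, 53, 192, 25, 36, 62, 94, 14, 115, 36, 0]
t=1: [68, 99, 92, 90, 78, 84, 95, 103, 72, 105, 84, 62]
t=2: [137, 144, 143, 143, 140, 141, 144, 144, 138, 145, 141, 135]
t=3: [151, 151, 151, 151, 151, 151, 151, 151, 151, 151, 151, 152]
t=4: [145, 145, 145, 145, 145, 145, 145, 145, 145, 145, 145, 145]
t=5: [150, 150, 150, 150, 150, 150, 150, 150, 150, 150, 150, 150]
t=6: [147, 147, 147, 147, 147, 147, 147, 147, 147, 147, 147, 147]
t=7: [149, 149, 149, 149, 149, 149, 149, 149, 149, 149, 149, 149]
t=8: [147, 147, 147, 147, 147, 147, 147, 147, 147, 147, 147, 147]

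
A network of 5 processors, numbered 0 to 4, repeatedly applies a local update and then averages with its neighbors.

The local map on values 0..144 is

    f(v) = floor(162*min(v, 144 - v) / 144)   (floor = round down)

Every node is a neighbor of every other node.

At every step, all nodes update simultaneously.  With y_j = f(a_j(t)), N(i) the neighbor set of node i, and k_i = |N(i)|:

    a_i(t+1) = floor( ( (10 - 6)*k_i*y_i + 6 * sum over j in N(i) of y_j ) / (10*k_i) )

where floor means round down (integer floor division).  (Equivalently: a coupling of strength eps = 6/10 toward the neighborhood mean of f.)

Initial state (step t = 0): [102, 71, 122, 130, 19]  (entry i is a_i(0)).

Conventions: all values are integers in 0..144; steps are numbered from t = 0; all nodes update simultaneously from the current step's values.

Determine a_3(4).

Simulating step by step:
t=0: [102, 71, 122, 130, 19]
t=1: [39, 47, 33, 31, 33]
t=2: [41, 43, 39, 38, 39]
t=3: [44, 45, 44, 43, 44]
t=4: [49, 49, 49, 48, 49]

Answer: a_3(4) = 48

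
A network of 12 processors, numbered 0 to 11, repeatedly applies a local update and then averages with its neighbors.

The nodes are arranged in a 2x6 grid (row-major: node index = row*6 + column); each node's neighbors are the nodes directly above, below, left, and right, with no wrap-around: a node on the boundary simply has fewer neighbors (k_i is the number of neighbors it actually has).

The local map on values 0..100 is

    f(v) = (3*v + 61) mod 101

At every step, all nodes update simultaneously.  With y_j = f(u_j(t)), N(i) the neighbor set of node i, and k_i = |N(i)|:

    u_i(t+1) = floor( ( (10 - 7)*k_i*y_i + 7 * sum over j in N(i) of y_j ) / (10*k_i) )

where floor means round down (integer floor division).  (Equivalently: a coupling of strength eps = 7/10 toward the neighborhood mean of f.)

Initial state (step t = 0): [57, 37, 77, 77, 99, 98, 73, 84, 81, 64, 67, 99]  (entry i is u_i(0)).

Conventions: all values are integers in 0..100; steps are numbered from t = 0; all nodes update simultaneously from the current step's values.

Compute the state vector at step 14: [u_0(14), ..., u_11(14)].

Simulating step by step:
t=0: [57, 37, 77, 77, 99, 98, 73, 84, 81, 64, 67, 99]
t=1: [61, 51, 64, 72, 63, 54, 37, 38, 35, 50, 55, 55]
t=2: [41, 42, 50, 47, 42, 31, 61, 56, 50, 40, 26, 22]
t=3: [69, 53, 24, 40, 47, 55, 51, 40, 29, 34, 56, 39]
t=4: [30, 46, 43, 45, 30, 34, 54, 41, 54, 54, 40, 40]
t=5: [56, 81, 76, 65, 70, 64, 52, 57, 51, 52, 59, 73]
t=6: [13, 33, 41, 56, 53, 66, 24, 15, 34, 28, 48, 53]
t=7: [61, 61, 59, 41, 25, 29, 46, 37, 49, 34, 19, 26]
t=8: [61, 47, 41, 55, 44, 39, 68, 55, 41, 43, 36, 33]
t=9: [34, 34, 49, 68, 67, 75, 42, 41, 70, 67, 76, 68]
t=10: [70, 53, 47, 48, 72, 68, 76, 75, 55, 69, 68, 78]
t=11: [57, 41, 10, 33, 52, 77, 79, 55, 42, 40, 73, 72]
t=12: [71, 58, 80, 61, 57, 58, 47, 69, 71, 76, 63, 81]
t=13: [33, 65, 64, 63, 37, 20, 48, 44, 80, 63, 41, 28]
t=14: [37, 63, 62, 54, 56, 46, 53, 64, 74, 68, 62, 49]

Answer: [37, 63, 62, 54, 56, 46, 53, 64, 74, 68, 62, 49]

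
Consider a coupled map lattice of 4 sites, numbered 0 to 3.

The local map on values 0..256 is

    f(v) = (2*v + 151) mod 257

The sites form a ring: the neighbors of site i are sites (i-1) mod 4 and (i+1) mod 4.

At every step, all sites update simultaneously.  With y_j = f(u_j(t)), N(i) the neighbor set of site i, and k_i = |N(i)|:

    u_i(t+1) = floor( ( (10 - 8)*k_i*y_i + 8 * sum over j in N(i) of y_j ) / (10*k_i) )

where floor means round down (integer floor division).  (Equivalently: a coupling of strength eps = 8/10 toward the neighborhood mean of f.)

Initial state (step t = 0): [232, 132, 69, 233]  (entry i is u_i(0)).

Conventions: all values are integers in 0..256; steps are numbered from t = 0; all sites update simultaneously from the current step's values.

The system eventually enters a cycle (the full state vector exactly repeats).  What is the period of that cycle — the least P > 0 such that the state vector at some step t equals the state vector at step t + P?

Answer: 16
Key observation: The state at step 63, [249, 249, 249, 249], reappears at step 79 — and no state repeats earlier — so the cycle the system enters has period 16.

Derivation:
t=0: [232, 132, 69, 233]
t=1: [124, 84, 110, 73]
t=2: [69, 114, 63, 110]
t=3: [100, 45, 98, 43]
t=4: [210, 121, 209, 121]
t=5: [120, 72, 119, 72]
t=6: [57, 114, 56, 114]
t=7: [99, 30, 98, 30]
t=8: [187, 115, 186, 115]
t=9: [101, 32, 101, 32]
t=10: [191, 119, 191, 119]
t=11: [109, 41, 109, 41]
t=12: [208, 136, 208, 136]
t=13: [143, 75, 143, 75]
t=14: [71, 152, 71, 152]
t=15: [165, 68, 165, 68]
t=16: [68, 185, 68, 185]
t=17: [11, 25, 11, 25]
t=18: [195, 178, 195, 178]
t=19: [205, 71, 205, 71]
t=20: [38, 44, 38, 44]
t=21: [236, 229, 236, 229]
t=22: [97, 106, 97, 106]
t=23: [102, 91, 102, 91]
t=24: [80, 93, 80, 93]
t=25: [74, 59, 74, 59]
t=26: [18, 36, 18, 36]
t=27: [215, 194, 215, 194]
t=28: [33, 58, 33, 58]
t=29: [51, 175, 51, 175]
t=30: [245, 251, 245, 251]
t=31: [136, 129, 136, 129]
t=32: [154, 163, 154, 163]
t=33: [216, 205, 216, 205]
t=34: [51, 64, 51, 64]
t=35: [68, 206, 68, 206]
t=36: [45, 33, 45, 33]
t=37: [221, 236, 221, 236]
t=38: [103, 85, 103, 85]
t=39: [71, 92, 71, 92]
t=40: [69, 44, 69, 44]
t=41: [197, 73, 197, 73]
t=42: [38, 32, 38, 32]
t=43: [217, 224, 217, 224]
t=44: [82, 73, 82, 73]
t=45: [43, 54, 43, 54]
t=46: [49, 190, 49, 190]
t=47: [63, 202, 63, 202]
t=48: [36, 24, 36, 24]
t=49: [203, 218, 203, 218]
t=50: [67, 49, 67, 49]
t=51: [204, 72, 204, 72]
t=52: [39, 43, 39, 43]
t=53: [235, 230, 235, 230]
t=54: [99, 105, 99, 105]
t=55: [101, 94, 101, 94]
t=56: [84, 93, 84, 93]
t=57: [76, 65, 76, 65]
t=58: [28, 41, 28, 41]
t=59: [227, 212, 227, 212]
t=60: [67, 85, 67, 85]
t=61: [56, 35, 56, 35]
t=62: [178, 49, 178, 49]
t=63: [249, 249, 249, 249]
t=64: [135, 135, 135, 135]
t=65: [164, 164, 164, 164]
t=66: [222, 222, 222, 222]
t=67: [81, 81, 81, 81]
t=68: [56, 56, 56, 56]
t=69: [6, 6, 6, 6]
t=70: [163, 163, 163, 163]
t=71: [220, 220, 220, 220]
t=72: [77, 77, 77, 77]
t=73: [48, 48, 48, 48]
t=74: [247, 247, 247, 247]
t=75: [131, 131, 131, 131]
t=76: [156, 156, 156, 156]
t=77: [206, 206, 206, 206]
t=78: [49, 49, 49, 49]
t=79: [249, 249, 249, 249]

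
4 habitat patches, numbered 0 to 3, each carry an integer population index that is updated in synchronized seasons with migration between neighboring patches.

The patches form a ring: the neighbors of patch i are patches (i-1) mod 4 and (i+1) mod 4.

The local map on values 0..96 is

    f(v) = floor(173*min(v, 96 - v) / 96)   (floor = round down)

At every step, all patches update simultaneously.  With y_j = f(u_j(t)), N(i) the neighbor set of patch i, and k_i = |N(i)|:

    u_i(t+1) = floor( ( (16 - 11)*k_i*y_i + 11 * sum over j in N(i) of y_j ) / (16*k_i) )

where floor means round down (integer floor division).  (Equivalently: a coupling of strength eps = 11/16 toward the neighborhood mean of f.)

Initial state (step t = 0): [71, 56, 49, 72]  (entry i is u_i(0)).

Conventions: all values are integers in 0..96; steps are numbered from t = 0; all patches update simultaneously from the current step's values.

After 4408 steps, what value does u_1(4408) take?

Answer: u_1(4408) = 25
Key observation: The state at step 8, [48, 48, 48, 48], reappears at step 20: the system is in a cycle of period 12 from step 8 on.  Therefore the state at step 4408 equals the state at step 8 + ((4408 - 8) mod 12) = 16, which is [25, 25, 25, 25].

Derivation:
t=0: [71, 56, 49, 72]
t=1: [53, 66, 65, 57]
t=2: [66, 62, 59, 67]
t=3: [55, 60, 59, 57]
t=4: [68, 67, 66, 69]
t=5: [50, 52, 51, 50]
t=6: [80, 80, 80, 81]
t=7: [27, 28, 27, 27]
t=8: [48, 48, 48, 48]
t=9: [86, 86, 86, 86]
t=10: [18, 18, 18, 18]
t=11: [32, 32, 32, 32]
t=12: [57, 57, 57, 57]
t=13: [70, 70, 70, 70]
t=14: [46, 46, 46, 46]
t=15: [82, 82, 82, 82]
t=16: [25, 25, 25, 25]
t=17: [45, 45, 45, 45]
t=18: [81, 81, 81, 81]
t=19: [27, 27, 27, 27]
t=20: [48, 48, 48, 48]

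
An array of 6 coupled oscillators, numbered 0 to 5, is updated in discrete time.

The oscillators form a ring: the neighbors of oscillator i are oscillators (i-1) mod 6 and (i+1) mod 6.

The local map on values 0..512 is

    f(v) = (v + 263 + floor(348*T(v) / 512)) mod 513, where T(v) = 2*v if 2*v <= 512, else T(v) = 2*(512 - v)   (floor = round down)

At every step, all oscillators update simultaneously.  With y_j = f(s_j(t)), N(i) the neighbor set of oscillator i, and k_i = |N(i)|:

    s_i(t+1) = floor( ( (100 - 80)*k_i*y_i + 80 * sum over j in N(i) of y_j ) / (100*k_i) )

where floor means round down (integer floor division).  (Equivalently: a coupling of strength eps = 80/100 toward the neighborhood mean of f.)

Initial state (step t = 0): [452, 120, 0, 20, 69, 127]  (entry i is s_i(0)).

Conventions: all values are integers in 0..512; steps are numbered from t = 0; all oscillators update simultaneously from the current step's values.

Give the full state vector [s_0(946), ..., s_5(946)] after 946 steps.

Answer: [328, 328, 328, 328, 328, 328]
Key observation: The state at step 5, [328, 328, 328, 328, 328, 328], reappears at step 6: the system is in a cycle of period 1 from step 5 on.  Therefore the state at step 946 equals the state at step 5 + ((946 - 5) mod 1) = 5, which is [328, 328, 328, 328, 328, 328].

Derivation:
t=0: [452, 120, 0, 20, 69, 127]
t=1: [89, 225, 189, 337, 228, 293]
t=2: [342, 322, 280, 257, 323, 371]
t=3: [321, 333, 342, 340, 331, 323]
t=4: [328, 326, 324, 324, 326, 328]
t=5: [328, 328, 328, 328, 328, 328]
t=6: [328, 328, 328, 328, 328, 328]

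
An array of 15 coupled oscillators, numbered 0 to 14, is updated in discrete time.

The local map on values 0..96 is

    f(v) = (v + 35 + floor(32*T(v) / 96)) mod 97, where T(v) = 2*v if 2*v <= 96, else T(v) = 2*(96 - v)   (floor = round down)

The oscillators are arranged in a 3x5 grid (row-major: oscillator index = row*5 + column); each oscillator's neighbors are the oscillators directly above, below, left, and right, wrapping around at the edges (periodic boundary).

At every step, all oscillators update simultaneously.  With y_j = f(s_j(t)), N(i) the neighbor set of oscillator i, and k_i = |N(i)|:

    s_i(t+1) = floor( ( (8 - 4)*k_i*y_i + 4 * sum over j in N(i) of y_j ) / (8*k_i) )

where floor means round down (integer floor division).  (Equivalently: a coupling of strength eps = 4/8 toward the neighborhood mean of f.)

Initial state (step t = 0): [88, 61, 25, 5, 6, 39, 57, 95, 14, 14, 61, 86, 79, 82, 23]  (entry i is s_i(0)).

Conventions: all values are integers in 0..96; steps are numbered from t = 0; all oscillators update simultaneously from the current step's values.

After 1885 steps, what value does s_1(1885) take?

Simulating step by step:
t=0: [88, 61, 25, 5, 6, 39, 57, 95, 14, 14, 61, 86, 79, 82, 23]
t=1: [27, 30, 53, 47, 48, 18, 21, 39, 49, 51, 28, 26, 35, 39, 55]
t=2: [71, 73, 34, 15, 25, 63, 63, 26, 14, 24, 70, 80, 59, 19, 25]
t=3: [31, 33, 68, 66, 67, 30, 30, 63, 63, 66, 31, 25, 43, 59, 68]
t=4: [78, 78, 30, 23, 31, 77, 76, 29, 23, 31, 76, 71, 22, 20, 31]
t=5: [35, 34, 74, 75, 77, 34, 33, 73, 75, 77, 34, 31, 68, 71, 76]
t=6: [84, 82, 34, 26, 35, 83, 81, 33, 26, 35, 82, 80, 32, 25, 34]
t=7: [37, 36, 81, 81, 83, 37, 36, 80, 81, 82, 36, 35, 79, 79, 81]
t=8: [87, 86, 37, 28, 37, 87, 86, 36, 28, 37, 86, 85, 36, 28, 37]
t=9: [38, 38, 85, 84, 86, 38, 38, 85, 84, 86, 38, 38, 85, 84, 85]
t=10: [4, 4, 26, 30, 26, 4, 4, 26, 30, 26, 4, 4, 26, 30, 26]
t=11: [45, 45, 74, 83, 74, 45, 45, 74, 83, 74, 45, 45, 74, 83, 74]
t=12: [14, 14, 24, 28, 24, 14, 14, 24, 28, 24, 14, 14, 24, 28, 24]
t=13: [60, 60, 73, 79, 73, 60, 60, 73, 79, 73, 60, 60, 73, 79, 73]
t=14: [22, 22, 25, 27, 25, 22, 22, 25, 27, 25, 22, 22, 25, 27, 25]
t=15: [71, 71, 75, 79, 75, 71, 71, 75, 79, 75, 71, 71, 75, 79, 75]
t=16: [25, 25, 26, 27, 26, 25, 25, 26, 27, 26, 25, 25, 26, 27, 26]
t=17: [76, 76, 78, 79, 78, 76, 76, 78, 79, 78, 76, 76, 78, 79, 78]
t=18: [27, 27, 27, 28, 27, 27, 27, 27, 28, 27, 27, 27, 27, 28, 27]
t=19: [80, 80, 80, 80, 80, 80, 80, 80, 80, 80, 80, 80, 80, 80, 80]
t=20: [28, 28, 28, 28, 28, 28, 28, 28, 28, 28, 28, 28, 28, 28, 28]
t=21: [81, 81, 81, 81, 81, 81, 81, 81, 81, 81, 81, 81, 81, 81, 81]
t=22: [29, 29, 29, 29, 29, 29, 29, 29, 29, 29, 29, 29, 29, 29, 29]
t=23: [83, 83, 83, 83, 83, 83, 83, 83, 83, 83, 83, 83, 83, 83, 83]
t=24: [29, 29, 29, 29, 29, 29, 29, 29, 29, 29, 29, 29, 29, 29, 29]

Answer: s_1(1885) = 83
Key observation: The state at step 22, [29, 29, 29, 29, 29, 29, 29, 29, 29, 29, 29, 29, 29, 29, 29], reappears at step 24: the system is in a cycle of period 2 from step 22 on.  Therefore the state at step 1885 equals the state at step 22 + ((1885 - 22) mod 2) = 23, which is [83, 83, 83, 83, 83, 83, 83, 83, 83, 83, 83, 83, 83, 83, 83].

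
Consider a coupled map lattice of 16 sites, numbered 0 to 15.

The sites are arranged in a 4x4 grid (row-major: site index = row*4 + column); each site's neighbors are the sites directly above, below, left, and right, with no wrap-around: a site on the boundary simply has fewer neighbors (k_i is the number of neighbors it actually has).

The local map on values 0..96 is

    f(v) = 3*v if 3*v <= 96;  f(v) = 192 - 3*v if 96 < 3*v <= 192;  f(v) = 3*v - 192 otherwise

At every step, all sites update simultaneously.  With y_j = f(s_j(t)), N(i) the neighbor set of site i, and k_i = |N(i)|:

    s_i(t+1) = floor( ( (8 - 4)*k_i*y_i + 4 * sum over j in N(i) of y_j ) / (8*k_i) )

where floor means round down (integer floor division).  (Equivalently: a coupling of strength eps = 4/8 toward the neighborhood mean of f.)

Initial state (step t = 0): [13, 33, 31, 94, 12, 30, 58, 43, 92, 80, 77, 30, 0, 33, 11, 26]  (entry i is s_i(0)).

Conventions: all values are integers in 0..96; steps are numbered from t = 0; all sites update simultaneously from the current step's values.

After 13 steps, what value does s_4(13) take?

Answer: s_4(13) = 77

Derivation:
t=0: [13, 33, 31, 94, 12, 30, 58, 43, 92, 80, 77, 30, 0, 33, 11, 26]
t=1: [51, 83, 80, 84, 53, 69, 44, 64, 56, 62, 43, 75, 44, 60, 51, 69]
t=2: [42, 45, 53, 42, 29, 27, 45, 25, 28, 17, 48, 29, 39, 23, 34, 25]
t=3: [69, 58, 46, 60, 82, 72, 58, 72, 77, 60, 59, 76, 75, 70, 77, 81]
t=4: [25, 24, 35, 25, 40, 24, 23, 23, 36, 18, 20, 33, 30, 23, 33, 44]
t=5: [73, 75, 79, 76, 74, 69, 70, 74, 78, 62, 68, 78, 83, 74, 78, 76]
t=6: [29, 31, 37, 36, 29, 18, 21, 31, 36, 15, 19, 34, 46, 32, 34, 39]
t=7: [88, 83, 80, 85, 81, 63, 67, 86, 73, 58, 64, 82, 72, 79, 83, 82]
t=8: [63, 49, 45, 60, 42, 18, 19, 54, 29, 18, 17, 47, 30, 39, 45, 54]
t=9: [29, 41, 47, 27, 57, 54, 52, 35, 78, 60, 52, 44, 85, 71, 54, 42]
t=10: [66, 62, 56, 75, 37, 32, 43, 73, 37, 22, 35, 61, 47, 28, 35, 55]
t=11: [24, 24, 29, 29, 71, 75, 60, 31, 73, 76, 71, 28, 66, 76, 76, 37]
t=12: [59, 68, 72, 88, 32, 34, 35, 77, 24, 32, 31, 74, 18, 31, 41, 70]
t=13: [34, 27, 40, 51, 77, 81, 74, 51, 77, 91, 81, 40, 68, 83, 68, 33]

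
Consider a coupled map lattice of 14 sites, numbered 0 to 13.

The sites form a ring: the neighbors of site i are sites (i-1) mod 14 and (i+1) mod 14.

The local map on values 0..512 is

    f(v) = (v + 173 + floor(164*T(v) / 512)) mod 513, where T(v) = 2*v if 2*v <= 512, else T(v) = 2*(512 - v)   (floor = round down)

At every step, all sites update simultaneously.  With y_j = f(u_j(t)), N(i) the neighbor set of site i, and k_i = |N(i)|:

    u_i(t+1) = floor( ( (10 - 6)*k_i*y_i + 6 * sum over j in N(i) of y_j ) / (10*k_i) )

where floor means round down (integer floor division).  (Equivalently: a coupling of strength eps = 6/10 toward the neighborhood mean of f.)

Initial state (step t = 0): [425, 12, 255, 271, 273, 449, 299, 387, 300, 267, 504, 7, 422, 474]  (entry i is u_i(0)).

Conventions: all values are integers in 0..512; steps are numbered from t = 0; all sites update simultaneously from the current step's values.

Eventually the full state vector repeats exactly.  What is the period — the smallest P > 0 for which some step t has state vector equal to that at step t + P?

Answer: 2
Key observation: The state at step 14, [369, 369, 369, 369, 369, 369, 369, 369, 369, 369, 369, 369, 369, 369], reappears at step 16 — and no state repeats earlier — so the cycle the system enters has period 2.

Derivation:
t=0: [425, 12, 255, 271, 273, 449, 299, 387, 300, 267, 504, 7, 422, 474]
t=1: [161, 142, 114, 83, 104, 113, 120, 107, 101, 112, 147, 166, 158, 146]
t=2: [419, 401, 358, 334, 337, 356, 359, 351, 346, 368, 405, 431, 429, 425]
t=3: [136, 129, 118, 110, 110, 113, 115, 114, 115, 121, 131, 139, 141, 140]
t=4: [394, 382, 367, 356, 354, 357, 359, 360, 363, 372, 386, 397, 402, 400]
t=5: [128, 124, 119, 116, 115, 116, 116, 117, 118, 121, 125, 129, 131, 130]
t=6: [381, 375, 368, 363, 362, 362, 363, 364, 366, 371, 377, 383, 385, 385]
t=7: [124, 122, 120, 118, 118, 118, 118, 118, 119, 121, 123, 124, 125, 125]
t=8: [375, 372, 369, 366, 366, 366, 366, 366, 368, 371, 373, 376, 377, 377]
t=9: [122, 121, 120, 119, 119, 119, 119, 119, 120, 121, 122, 122, 123, 122]
t=10: [372, 371, 369, 368, 368, 368, 368, 368, 369, 371, 372, 373, 373, 373]
t=11: [121, 120, 120, 120, 120, 120, 120, 120, 120, 120, 121, 121, 122, 121]
t=12: [370, 369, 369, 369, 369, 369, 369, 369, 369, 369, 370, 371, 371, 371]
t=13: [120, 120, 120, 120, 120, 120, 120, 120, 120, 120, 120, 120, 121, 120]
t=14: [369, 369, 369, 369, 369, 369, 369, 369, 369, 369, 369, 369, 369, 369]
t=15: [120, 120, 120, 120, 120, 120, 120, 120, 120, 120, 120, 120, 120, 120]
t=16: [369, 369, 369, 369, 369, 369, 369, 369, 369, 369, 369, 369, 369, 369]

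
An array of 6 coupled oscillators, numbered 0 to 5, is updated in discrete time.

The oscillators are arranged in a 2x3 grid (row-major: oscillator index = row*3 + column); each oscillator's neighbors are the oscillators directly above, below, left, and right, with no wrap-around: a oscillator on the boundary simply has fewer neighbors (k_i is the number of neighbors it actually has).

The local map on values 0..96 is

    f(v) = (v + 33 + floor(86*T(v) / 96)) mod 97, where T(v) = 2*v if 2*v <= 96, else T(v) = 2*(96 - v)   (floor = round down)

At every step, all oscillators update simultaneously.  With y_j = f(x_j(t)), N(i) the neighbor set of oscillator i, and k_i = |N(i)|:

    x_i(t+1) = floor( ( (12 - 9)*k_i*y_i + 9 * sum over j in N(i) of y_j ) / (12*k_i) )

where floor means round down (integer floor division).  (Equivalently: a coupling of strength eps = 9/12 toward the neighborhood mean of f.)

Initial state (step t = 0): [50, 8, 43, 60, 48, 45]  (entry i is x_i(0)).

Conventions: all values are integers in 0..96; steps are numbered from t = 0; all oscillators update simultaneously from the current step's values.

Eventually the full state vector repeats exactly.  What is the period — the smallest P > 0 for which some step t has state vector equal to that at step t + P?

Simulating step by step:
t=0: [50, 8, 43, 60, 48, 45]
t=1: [60, 62, 57, 66, 61, 62]
t=2: [57, 59, 59, 58, 57, 59]
t=3: [61, 61, 61, 62, 61, 61]
t=4: [58, 59, 59, 58, 58, 59]
t=5: [61, 61, 61, 62, 61, 61]

Answer: 2
Key observation: The state at step 3, [61, 61, 61, 62, 61, 61], reappears at step 5 — and no state repeats earlier — so the cycle the system enters has period 2.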